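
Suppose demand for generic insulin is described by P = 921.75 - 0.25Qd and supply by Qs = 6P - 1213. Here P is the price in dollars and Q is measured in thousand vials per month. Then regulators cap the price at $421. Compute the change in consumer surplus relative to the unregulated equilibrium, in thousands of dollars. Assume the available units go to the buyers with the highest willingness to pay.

69172.5

Rearranging demand gives Qd = 3687 - 4P. Without the control the market clears where 3687 - 4P = 6P - 1213, i.e. P* = 490 and Q* = 1727.
Since 421 < 490, the ceiling is binding.
At P = 421: Qd = 3687 - 4·421 = 2003 and Qs = 6·421 - 1213 = 1313.
Consumer surplus without the control is ½ · (921.75 - 490) · 1727 = 372816.125.
With the ceiling, 1313 units are sold at 421 (assume they go to the highest-value buyers). The demand price at Q = 1313 is 593.5, so CS = ½ · [(921.75 - 421) + (593.5 - 421)] · 1313 = 441988.625.
Change in consumer surplus = 441988.625 - 372816.125 = 69172.5.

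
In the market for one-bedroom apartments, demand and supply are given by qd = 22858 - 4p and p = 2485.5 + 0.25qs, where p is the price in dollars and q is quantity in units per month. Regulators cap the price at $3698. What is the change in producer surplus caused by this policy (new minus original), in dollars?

Rearranging supply gives qs = 4p - 9942. Without the control the market clears where 22858 - 4p = 4p - 9942, i.e. p* = 4100 and q* = 6458.
The ceiling of 3698 is below the equilibrium price 4100, so it binds.
At p = 3698: qd = 22858 - 4·3698 = 8066 and qs = 4·3698 - 9942 = 4850.
Producer surplus without the control is ½ · (4100 - 2485.5) · 6458 = 5213220.5.
With the ceiling, producers sell 4850 units at 3698, so PS = ½ · (3698 - 2485.5) · 4850 = 2940312.5.
Change in producer surplus = 2940312.5 - 5213220.5 = -2272908.

-2272908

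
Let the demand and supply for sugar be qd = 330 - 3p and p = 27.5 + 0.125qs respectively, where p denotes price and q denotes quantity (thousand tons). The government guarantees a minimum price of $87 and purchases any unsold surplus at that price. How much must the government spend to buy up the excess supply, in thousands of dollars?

Rearranging supply gives qs = 8p - 220. Without the control the market clears where 330 - 3p = 8p - 220, i.e. p* = 50 and q* = 180.
Because the floor (87) lies above the market-clearing price, it is binding.
At p = 87: qd = 330 - 3·87 = 69 and qs = 8·87 - 220 = 476.
Surplus = qs - qd = 407.
Government expenditure = surplus × support price = 407 × 87 = 35409.

35409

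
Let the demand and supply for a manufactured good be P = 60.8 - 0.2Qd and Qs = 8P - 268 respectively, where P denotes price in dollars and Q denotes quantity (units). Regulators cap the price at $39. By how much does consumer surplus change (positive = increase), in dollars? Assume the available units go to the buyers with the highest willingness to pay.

60

Rearranging demand gives Qd = 304 - 5P. Setting quantity demanded equal to quantity supplied, 304 - 5P = 8P - 268, gives P* = 44 and Q* = 84.
Since 39 < 44, the ceiling is binding.
At P = 39: Qd = 304 - 5·39 = 109 and Qs = 8·39 - 268 = 44.
Consumer surplus without the control is ½ · (60.8 - 44) · 84 = 705.6.
With the ceiling, 44 units are sold at 39 (assume they go to the highest-value buyers). The demand price at Q = 44 is 52, so CS = ½ · [(60.8 - 39) + (52 - 39)] · 44 = 765.6.
Change in consumer surplus = 765.6 - 705.6 = 60.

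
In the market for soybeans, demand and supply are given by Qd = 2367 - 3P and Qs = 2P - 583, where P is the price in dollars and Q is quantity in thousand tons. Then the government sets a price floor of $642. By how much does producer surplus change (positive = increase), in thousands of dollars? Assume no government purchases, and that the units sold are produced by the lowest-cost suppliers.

16848

In a free market, 2367 - 3P = 2P - 583 gives the equilibrium P* = 590, Q* = 597.
Since 642 > 590, the floor is binding.
At P = 642: Qd = 2367 - 3·642 = 441 and Qs = 2·642 - 583 = 701.
Producer surplus without the control is ½ · (590 - 291.5) · 597 = 89102.25.
With the floor, 441 units are sold at 642. The supply price at Q = 441 is 512, so PS = ½ · [(642 - 291.5) + (642 - 512)] · 441 = 105950.25.
Change in producer surplus = 105950.25 - 89102.25 = 16848.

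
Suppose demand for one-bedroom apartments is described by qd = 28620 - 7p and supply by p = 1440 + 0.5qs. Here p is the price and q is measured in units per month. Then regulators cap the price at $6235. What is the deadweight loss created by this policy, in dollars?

Rearranging supply gives qs = 2p - 2880. In a free market, 28620 - 7p = 2p - 2880 gives the equilibrium p* = 3500, q* = 4120.
Since 6235 is above p* = 3500, the ceiling does not bind and the free-market outcome prevails.
Since the control does not bind, no trades are prevented and deadweight loss is zero.

0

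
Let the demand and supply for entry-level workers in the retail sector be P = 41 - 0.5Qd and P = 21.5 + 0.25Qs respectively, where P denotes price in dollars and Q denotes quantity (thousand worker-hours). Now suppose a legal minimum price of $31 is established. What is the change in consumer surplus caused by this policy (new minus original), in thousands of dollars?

-69

Rearranging demand gives Qd = 82 - 2P; rearranging supply gives Qs = 4P - 86. Equilibrium: 82 - 2P = 4P - 86, so 168 = 6P and P* = 28, Q* = 26.
Since 31 > 28, the floor is binding.
At P = 31: Qd = 82 - 2·31 = 20 and Qs = 4·31 - 86 = 38.
Consumer surplus without the control is ½ · (41 - 28) · 26 = 169.
With the floor, consumers buy 20 units at 31, so CS = ½ · (41 - 31) · 20 = 100.
Change in consumer surplus = 100 - 169 = -69.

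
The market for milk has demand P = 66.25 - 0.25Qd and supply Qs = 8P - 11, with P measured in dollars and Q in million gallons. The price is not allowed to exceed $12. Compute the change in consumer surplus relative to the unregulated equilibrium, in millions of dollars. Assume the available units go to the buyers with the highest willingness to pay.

Rearranging demand gives Qd = 265 - 4P. Without the control the market clears where 265 - 4P = 8P - 11, i.e. P* = 23 and Q* = 173.
Because the ceiling (12) lies below the market-clearing price, it is binding.
At P = 12: Qd = 265 - 4·12 = 217 and Qs = 8·12 - 11 = 85.
Consumer surplus without the control is ½ · (66.25 - 23) · 173 = 3741.125.
With the ceiling, 85 units are sold at 12 (assume they go to the highest-value buyers). The demand price at Q = 85 is 45, so CS = ½ · [(66.25 - 12) + (45 - 12)] · 85 = 3708.125.
Change in consumer surplus = 3708.125 - 3741.125 = -33.

-33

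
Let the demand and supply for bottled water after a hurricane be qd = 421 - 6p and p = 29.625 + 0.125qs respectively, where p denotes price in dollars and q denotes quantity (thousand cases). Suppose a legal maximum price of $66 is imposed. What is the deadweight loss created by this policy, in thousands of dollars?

Rearranging supply gives qs = 8p - 237. In a free market, 421 - 6p = 8p - 237 gives the equilibrium p* = 47, q* = 139.
The ceiling of 66 is above the equilibrium price 47, so it is not binding; the market clears at p* = 47, q* = 139.
Since the control does not bind, no trades are prevented and deadweight loss is zero.

0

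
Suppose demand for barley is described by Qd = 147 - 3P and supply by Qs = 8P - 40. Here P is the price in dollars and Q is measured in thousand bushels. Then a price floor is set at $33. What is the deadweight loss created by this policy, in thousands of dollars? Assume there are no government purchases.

528

Setting quantity demanded equal to quantity supplied, 147 - 3P = 8P - 40, gives P* = 17 and Q* = 96.
Because the floor (33) lies above the market-clearing price, it is binding.
At P = 33: Qd = 147 - 3·33 = 48 and Qs = 8·33 - 40 = 224.
Quantity traded falls to 48. At Q = 48 the demand price is (147 - 48)/3 = 33 and the supply price is (40 + 48)/8 = 11.
Deadweight loss = ½ · (33 - 11) · (96 - 48) = ½ · 22 · 48 = 528.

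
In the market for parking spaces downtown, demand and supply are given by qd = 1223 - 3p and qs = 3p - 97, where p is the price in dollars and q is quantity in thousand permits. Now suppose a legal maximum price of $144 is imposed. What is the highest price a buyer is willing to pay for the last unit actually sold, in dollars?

Setting quantity demanded equal to quantity supplied, 1223 - 3p = 3p - 97, gives p* = 220 and q* = 563.
Because the ceiling (144) lies below the market-clearing price, it is binding.
At p = 144: qd = 1223 - 3·144 = 791 and qs = 3·144 - 97 = 335.
Only 335 units reach the market. On the demand curve, the marginal buyer's willingness to pay at q = 335 is (1223 - 335)/3 = 296.

296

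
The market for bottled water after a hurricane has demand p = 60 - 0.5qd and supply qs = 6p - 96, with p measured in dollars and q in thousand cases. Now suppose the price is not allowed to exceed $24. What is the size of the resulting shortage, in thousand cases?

24

Rearranging demand gives qd = 120 - 2p. Without the control the market clears where 120 - 2p = 6p - 96, i.e. p* = 27 and q* = 66.
Since 24 < 27, the ceiling is binding.
At p = 24: qd = 120 - 2·24 = 72 and qs = 6·24 - 96 = 48.
Shortage = qd - qs = 72 - 48 = 24.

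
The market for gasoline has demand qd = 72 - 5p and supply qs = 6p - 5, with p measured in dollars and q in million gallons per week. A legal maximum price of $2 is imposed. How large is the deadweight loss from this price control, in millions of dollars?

In a free market, 72 - 5p = 6p - 5 gives the equilibrium p* = 7, q* = 37.
The ceiling of 2 is below the equilibrium price 7, so it binds.
At p = 2: qd = 72 - 5·2 = 62 and qs = 6·2 - 5 = 7.
Quantity traded falls to 7. At q = 7 the demand price is (72 - 7)/5 = 13 and the supply price is (5 + 7)/6 = 2.
Deadweight loss = ½ · (13 - 2) · (37 - 7) = ½ · 11 · 30 = 165.

165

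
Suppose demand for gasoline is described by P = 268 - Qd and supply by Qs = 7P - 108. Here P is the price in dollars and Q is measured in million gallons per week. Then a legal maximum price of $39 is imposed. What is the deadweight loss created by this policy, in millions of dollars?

Rearranging demand gives Qd = 268 - P. Equilibrium: 268 - P = 7P - 108, so 376 = 8P and P* = 47, Q* = 221.
Since 39 < 47, the ceiling is binding.
At P = 39: Qd = 268 - 39 = 229 and Qs = 7·39 - 108 = 165.
Quantity traded falls to 165. At Q = 165 the demand price is 268 - 165 = 103 and the supply price is (108 + 165)/7 = 39.
Deadweight loss = ½ · (103 - 39) · (221 - 165) = ½ · 64 · 56 = 1792.

1792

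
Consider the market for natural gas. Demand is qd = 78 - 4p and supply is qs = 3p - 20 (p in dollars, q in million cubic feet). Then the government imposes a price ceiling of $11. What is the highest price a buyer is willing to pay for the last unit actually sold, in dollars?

In a free market, 78 - 4p = 3p - 20 gives the equilibrium p* = 14, q* = 22.
Since 11 < 14, the ceiling is binding.
At p = 11: qd = 78 - 4·11 = 34 and qs = 3·11 - 20 = 13.
Only 13 units reach the market. On the demand curve, the marginal buyer's willingness to pay at q = 13 is (78 - 13)/4 = 16.25.

16.25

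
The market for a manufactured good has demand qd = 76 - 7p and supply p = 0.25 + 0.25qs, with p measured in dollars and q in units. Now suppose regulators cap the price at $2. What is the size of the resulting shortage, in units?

Rearranging supply gives qs = 4p - 1. In a free market, 76 - 7p = 4p - 1 gives the equilibrium p* = 7, q* = 27.
The ceiling of 2 is below the equilibrium price 7, so it binds.
At p = 2: qd = 76 - 7·2 = 62 and qs = 4·2 - 1 = 7.
Shortage = qd - qs = 62 - 7 = 55.

55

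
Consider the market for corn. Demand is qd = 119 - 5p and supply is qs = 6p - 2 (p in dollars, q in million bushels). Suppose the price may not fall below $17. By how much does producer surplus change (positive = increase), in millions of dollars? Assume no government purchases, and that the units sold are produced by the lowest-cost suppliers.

129

Without the control the market clears where 119 - 5p = 6p - 2, i.e. p* = 11 and q* = 64.
Since 17 > 11, the floor is binding.
At p = 17: qd = 119 - 5·17 = 34 and qs = 6·17 - 2 = 100.
Producer surplus without the control is ½ · (11 - 1/3) · 64 = 1024/3.
With the floor, 34 units are sold at 17. The supply price at q = 34 is 6, so PS = ½ · [(17 - 1/3) + (17 - 6)] · 34 = 1411/3.
Change in producer surplus = 1411/3 - 1024/3 = 129.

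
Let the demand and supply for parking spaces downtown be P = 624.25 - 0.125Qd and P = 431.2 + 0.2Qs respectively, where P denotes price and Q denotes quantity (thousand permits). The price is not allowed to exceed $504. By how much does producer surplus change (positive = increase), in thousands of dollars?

-22034

Rearranging demand gives Qd = 4994 - 8P; rearranging supply gives Qs = 5P - 2156. Setting quantity demanded equal to quantity supplied, 4994 - 8P = 5P - 2156, gives P* = 550 and Q* = 594.
The ceiling of 504 is below the equilibrium price 550, so it binds.
At P = 504: Qd = 4994 - 8·504 = 962 and Qs = 5·504 - 2156 = 364.
Producer surplus without the control is ½ · (550 - 431.2) · 594 = 35283.6.
With the ceiling, producers sell 364 units at 504, so PS = ½ · (504 - 431.2) · 364 = 13249.6.
Change in producer surplus = 13249.6 - 35283.6 = -22034.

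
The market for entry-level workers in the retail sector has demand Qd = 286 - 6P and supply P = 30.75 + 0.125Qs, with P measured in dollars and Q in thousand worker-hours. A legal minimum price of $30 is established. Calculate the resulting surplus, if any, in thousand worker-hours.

0

Rearranging supply gives Qs = 8P - 246. In a free market, 286 - 6P = 8P - 246 gives the equilibrium P* = 38, Q* = 58.
The floor of 30 is below the equilibrium price 38, so it is not binding; the market clears at P* = 38, Q* = 58.
Since the control does not bind, there is no surplus.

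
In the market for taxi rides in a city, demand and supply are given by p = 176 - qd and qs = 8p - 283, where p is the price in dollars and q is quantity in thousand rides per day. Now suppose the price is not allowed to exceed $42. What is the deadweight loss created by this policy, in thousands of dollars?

2916

Rearranging demand gives qd = 176 - p. Without the control the market clears where 176 - p = 8p - 283, i.e. p* = 51 and q* = 125.
Since 42 < 51, the ceiling is binding.
At p = 42: qd = 176 - 42 = 134 and qs = 8·42 - 283 = 53.
Quantity traded falls to 53. At q = 53 the demand price is 176 - 53 = 123 and the supply price is (283 + 53)/8 = 42.
Deadweight loss = ½ · (123 - 42) · (125 - 53) = ½ · 81 · 72 = 2916.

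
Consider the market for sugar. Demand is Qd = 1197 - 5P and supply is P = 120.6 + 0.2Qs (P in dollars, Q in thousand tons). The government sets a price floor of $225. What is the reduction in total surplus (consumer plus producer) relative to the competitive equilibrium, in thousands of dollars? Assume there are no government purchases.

Rearranging supply gives Qs = 5P - 603. In a free market, 1197 - 5P = 5P - 603 gives the equilibrium P* = 180, Q* = 297.
The floor of 225 is above the equilibrium price 180, so it binds.
At P = 225: Qd = 1197 - 5·225 = 72 and Qs = 5·225 - 603 = 522.
Quantity traded falls to 72. At Q = 72 the demand price is (1197 - 72)/5 = 225 and the supply price is (603 + 72)/5 = 135.
Deadweight loss = ½ · (225 - 135) · (297 - 72) = ½ · 90 · 225 = 10125.

10125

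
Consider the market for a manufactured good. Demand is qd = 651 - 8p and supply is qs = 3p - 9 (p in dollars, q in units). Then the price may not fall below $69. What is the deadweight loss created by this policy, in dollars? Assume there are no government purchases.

1188

Equilibrium: 651 - 8p = 3p - 9, so 660 = 11p and p* = 60, q* = 171.
Because the floor (69) lies above the market-clearing price, it is binding.
At p = 69: qd = 651 - 8·69 = 99 and qs = 3·69 - 9 = 198.
Quantity traded falls to 99. At q = 99 the demand price is (651 - 99)/8 = 69 and the supply price is (9 + 99)/3 = 36.
Deadweight loss = ½ · (69 - 36) · (171 - 99) = ½ · 33 · 72 = 1188.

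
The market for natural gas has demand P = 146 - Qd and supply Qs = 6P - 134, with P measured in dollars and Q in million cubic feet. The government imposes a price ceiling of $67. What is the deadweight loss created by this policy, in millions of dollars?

Rearranging demand gives Qd = 146 - P. Setting quantity demanded equal to quantity supplied, 146 - P = 6P - 134, gives P* = 40 and Q* = 106.
Since 67 is above P* = 40, the ceiling does not bind and the free-market outcome prevails.
Since the control does not bind, no trades are prevented and deadweight loss is zero.

0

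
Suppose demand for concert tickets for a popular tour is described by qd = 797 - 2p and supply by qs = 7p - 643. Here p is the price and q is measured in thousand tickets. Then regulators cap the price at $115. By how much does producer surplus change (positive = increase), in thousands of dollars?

In a free market, 797 - 2p = 7p - 643 gives the equilibrium p* = 160, q* = 477.
The ceiling of 115 is below the equilibrium price 160, so it binds.
At p = 115: qd = 797 - 2·115 = 567 and qs = 7·115 - 643 = 162.
Producer surplus without the control is ½ · (160 - 643/7) · 477 = 227529/14.
With the ceiling, producers sell 162 units at 115, so PS = ½ · (115 - 643/7) · 162 = 13122/7.
Change in producer surplus = 13122/7 - 227529/14 = -14377.5.

-14377.5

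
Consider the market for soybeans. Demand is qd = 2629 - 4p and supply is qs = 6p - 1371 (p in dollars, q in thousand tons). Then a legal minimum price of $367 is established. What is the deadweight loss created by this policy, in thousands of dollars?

0

In a free market, 2629 - 4p = 6p - 1371 gives the equilibrium p* = 400, q* = 1029.
The floor of 367 is below the equilibrium price 400, so it is not binding; the market clears at p* = 400, q* = 1029.
Since the control does not bind, no trades are prevented and deadweight loss is zero.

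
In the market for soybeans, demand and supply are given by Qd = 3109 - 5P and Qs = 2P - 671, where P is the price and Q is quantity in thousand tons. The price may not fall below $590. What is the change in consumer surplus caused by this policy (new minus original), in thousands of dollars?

Equilibrium: 3109 - 5P = 2P - 671, so 3780 = 7P and P* = 540, Q* = 409.
Since 590 > 540, the floor is binding.
At P = 590: Qd = 3109 - 5·590 = 159 and Qs = 2·590 - 671 = 509.
Consumer surplus without the control is ½ · (621.8 - 540) · 409 = 16728.1.
With the floor, consumers buy 159 units at 590, so CS = ½ · (621.8 - 590) · 159 = 2528.1.
Change in consumer surplus = 2528.1 - 16728.1 = -14200.

-14200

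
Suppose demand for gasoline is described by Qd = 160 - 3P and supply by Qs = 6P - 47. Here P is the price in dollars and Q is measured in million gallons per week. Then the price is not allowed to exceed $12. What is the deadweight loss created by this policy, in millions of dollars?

In a free market, 160 - 3P = 6P - 47 gives the equilibrium P* = 23, Q* = 91.
Because the ceiling (12) lies below the market-clearing price, it is binding.
At P = 12: Qd = 160 - 3·12 = 124 and Qs = 6·12 - 47 = 25.
Quantity traded falls to 25. At Q = 25 the demand price is (160 - 25)/3 = 45 and the supply price is (47 + 25)/6 = 12.
Deadweight loss = ½ · (45 - 12) · (91 - 25) = ½ · 33 · 66 = 1089.

1089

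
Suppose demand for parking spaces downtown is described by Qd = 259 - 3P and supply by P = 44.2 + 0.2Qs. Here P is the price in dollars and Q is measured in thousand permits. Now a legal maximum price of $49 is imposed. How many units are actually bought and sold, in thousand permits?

Rearranging supply gives Qs = 5P - 221. Without the control the market clears where 259 - 3P = 5P - 221, i.e. P* = 60 and Q* = 79.
The ceiling of 49 is below the equilibrium price 60, so it binds.
At P = 49: Qd = 259 - 3·49 = 112 and Qs = 5·49 - 221 = 24.
The quantity actually transacted is the short side, supply: 24.

24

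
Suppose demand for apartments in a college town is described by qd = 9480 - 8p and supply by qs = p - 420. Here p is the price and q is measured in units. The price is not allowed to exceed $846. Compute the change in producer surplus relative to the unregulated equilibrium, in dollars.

In a free market, 9480 - 8p = p - 420 gives the equilibrium p* = 1100, q* = 680.
The ceiling of 846 is below the equilibrium price 1100, so it binds.
At p = 846: qd = 9480 - 8·846 = 2712 and qs = 846 - 420 = 426.
Producer surplus without the control is ½ · (1100 - 420) · 680 = 231200.
With the ceiling, producers sell 426 units at 846, so PS = ½ · (846 - 420) · 426 = 90738.
Change in producer surplus = 90738 - 231200 = -140462.

-140462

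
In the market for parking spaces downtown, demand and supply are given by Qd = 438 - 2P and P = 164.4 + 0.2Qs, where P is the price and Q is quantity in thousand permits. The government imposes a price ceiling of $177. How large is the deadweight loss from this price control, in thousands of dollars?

Rearranging supply gives Qs = 5P - 822. Without the control the market clears where 438 - 2P = 5P - 822, i.e. P* = 180 and Q* = 78.
Since 177 < 180, the ceiling is binding.
At P = 177: Qd = 438 - 2·177 = 84 and Qs = 5·177 - 822 = 63.
Quantity traded falls to 63. At Q = 63 the demand price is (438 - 63)/2 = 187.5 and the supply price is (822 + 63)/5 = 177.
Deadweight loss = ½ · (187.5 - 177) · (78 - 63) = ½ · 10.5 · 15 = 78.75.

78.75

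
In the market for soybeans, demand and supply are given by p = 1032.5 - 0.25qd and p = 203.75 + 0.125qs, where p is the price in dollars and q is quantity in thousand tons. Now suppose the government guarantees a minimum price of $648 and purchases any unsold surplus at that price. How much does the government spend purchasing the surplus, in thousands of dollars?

1306368

Rearranging demand gives qd = 4130 - 4p; rearranging supply gives qs = 8p - 1630. In a free market, 4130 - 4p = 8p - 1630 gives the equilibrium p* = 480, q* = 2210.
Because the floor (648) lies above the market-clearing price, it is binding.
At p = 648: qd = 4130 - 4·648 = 1538 and qs = 8·648 - 1630 = 3554.
Surplus = qs - qd = 2016.
Government expenditure = surplus × support price = 2016 × 648 = 1306368.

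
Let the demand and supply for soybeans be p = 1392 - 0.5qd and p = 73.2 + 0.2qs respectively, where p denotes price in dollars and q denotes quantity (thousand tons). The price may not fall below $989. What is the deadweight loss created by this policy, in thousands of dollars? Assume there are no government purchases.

Rearranging demand gives qd = 2784 - 2p; rearranging supply gives qs = 5p - 366. Without the control the market clears where 2784 - 2p = 5p - 366, i.e. p* = 450 and q* = 1884.
Because the floor (989) lies above the market-clearing price, it is binding.
At p = 989: qd = 2784 - 2·989 = 806 and qs = 5·989 - 366 = 4579.
Quantity traded falls to 806. At q = 806 the demand price is (2784 - 806)/2 = 989 and the supply price is (366 + 806)/5 = 234.4.
Deadweight loss = ½ · (989 - 234.4) · (1884 - 806) = ½ · 754.6 · 1078 = 406729.4.

406729.4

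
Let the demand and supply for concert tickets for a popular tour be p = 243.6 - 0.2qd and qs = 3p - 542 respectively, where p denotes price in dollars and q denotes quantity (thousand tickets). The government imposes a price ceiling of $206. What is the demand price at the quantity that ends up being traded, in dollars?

Rearranging demand gives qd = 1218 - 5p. In a free market, 1218 - 5p = 3p - 542 gives the equilibrium p* = 220, q* = 118.
Because the ceiling (206) lies below the market-clearing price, it is binding.
At p = 206: qd = 1218 - 5·206 = 188 and qs = 3·206 - 542 = 76.
Only 76 units reach the market. On the demand curve, the marginal buyer's willingness to pay at q = 76 is (1218 - 76)/5 = 228.4.

228.4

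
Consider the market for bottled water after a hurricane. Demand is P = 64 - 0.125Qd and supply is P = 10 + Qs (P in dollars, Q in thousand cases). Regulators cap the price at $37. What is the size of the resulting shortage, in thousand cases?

189

Rearranging demand gives Qd = 512 - 8P; rearranging supply gives Qs = P - 10. Without the control the market clears where 512 - 8P = P - 10, i.e. P* = 58 and Q* = 48.
Since 37 < 58, the ceiling is binding.
At P = 37: Qd = 512 - 8·37 = 216 and Qs = 37 - 10 = 27.
Shortage = Qd - Qs = 216 - 27 = 189.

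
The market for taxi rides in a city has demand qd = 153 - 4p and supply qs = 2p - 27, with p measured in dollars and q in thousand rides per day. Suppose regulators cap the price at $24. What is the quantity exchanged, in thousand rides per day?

Equilibrium: 153 - 4p = 2p - 27, so 180 = 6p and p* = 30, q* = 33.
Since 24 < 30, the ceiling is binding.
At p = 24: qd = 153 - 4·24 = 57 and qs = 2·24 - 27 = 21.
The quantity actually transacted is the short side, supply: 21.

21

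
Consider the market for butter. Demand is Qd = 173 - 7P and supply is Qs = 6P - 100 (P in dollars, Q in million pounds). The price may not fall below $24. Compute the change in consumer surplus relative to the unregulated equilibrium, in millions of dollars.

-46.5

Setting quantity demanded equal to quantity supplied, 173 - 7P = 6P - 100, gives P* = 21 and Q* = 26.
The floor of 24 is above the equilibrium price 21, so it binds.
At P = 24: Qd = 173 - 7·24 = 5 and Qs = 6·24 - 100 = 44.
Consumer surplus without the control is ½ · (173/7 - 21) · 26 = 338/7.
With the floor, consumers buy 5 units at 24, so CS = ½ · (173/7 - 24) · 5 = 25/14.
Change in consumer surplus = 25/14 - 338/7 = -46.5.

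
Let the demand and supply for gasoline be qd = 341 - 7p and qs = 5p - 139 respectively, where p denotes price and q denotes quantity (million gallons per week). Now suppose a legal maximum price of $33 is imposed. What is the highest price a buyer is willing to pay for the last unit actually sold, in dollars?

45

In a free market, 341 - 7p = 5p - 139 gives the equilibrium p* = 40, q* = 61.
The ceiling of 33 is below the equilibrium price 40, so it binds.
At p = 33: qd = 341 - 7·33 = 110 and qs = 5·33 - 139 = 26.
Only 26 units reach the market. On the demand curve, the marginal buyer's willingness to pay at q = 26 is (341 - 26)/7 = 45.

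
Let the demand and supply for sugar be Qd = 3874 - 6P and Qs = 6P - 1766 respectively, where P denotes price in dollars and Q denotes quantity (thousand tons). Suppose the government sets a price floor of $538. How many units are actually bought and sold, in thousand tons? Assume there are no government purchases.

646

In a free market, 3874 - 6P = 6P - 1766 gives the equilibrium P* = 470, Q* = 1054.
The floor of 538 is above the equilibrium price 470, so it binds.
At P = 538: Qd = 3874 - 6·538 = 646 and Qs = 6·538 - 1766 = 1462.
The quantity actually transacted is the short side, demand: 646.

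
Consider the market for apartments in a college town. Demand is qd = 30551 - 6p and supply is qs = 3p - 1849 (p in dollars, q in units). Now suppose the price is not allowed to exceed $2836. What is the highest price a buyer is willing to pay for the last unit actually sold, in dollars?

Setting quantity demanded equal to quantity supplied, 30551 - 6p = 3p - 1849, gives p* = 3600 and q* = 8951.
The ceiling of 2836 is below the equilibrium price 3600, so it binds.
At p = 2836: qd = 30551 - 6·2836 = 13535 and qs = 3·2836 - 1849 = 6659.
Only 6659 units reach the market. On the demand curve, the marginal buyer's willingness to pay at q = 6659 is (30551 - 6659)/6 = 3982.

3982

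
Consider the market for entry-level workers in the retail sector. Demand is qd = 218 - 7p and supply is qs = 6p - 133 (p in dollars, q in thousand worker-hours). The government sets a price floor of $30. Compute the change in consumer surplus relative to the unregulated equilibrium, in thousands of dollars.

-55.5

In a free market, 218 - 7p = 6p - 133 gives the equilibrium p* = 27, q* = 29.
The floor of 30 is above the equilibrium price 27, so it binds.
At p = 30: qd = 218 - 7·30 = 8 and qs = 6·30 - 133 = 47.
Consumer surplus without the control is ½ · (218/7 - 27) · 29 = 841/14.
With the floor, consumers buy 8 units at 30, so CS = ½ · (218/7 - 30) · 8 = 32/7.
Change in consumer surplus = 32/7 - 841/14 = -55.5.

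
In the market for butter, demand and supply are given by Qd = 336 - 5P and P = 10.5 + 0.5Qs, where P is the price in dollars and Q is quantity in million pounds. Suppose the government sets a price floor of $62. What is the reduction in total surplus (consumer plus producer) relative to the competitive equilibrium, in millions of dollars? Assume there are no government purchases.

Rearranging supply gives Qs = 2P - 21. Equilibrium: 336 - 5P = 2P - 21, so 357 = 7P and P* = 51, Q* = 81.
Since 62 > 51, the floor is binding.
At P = 62: Qd = 336 - 5·62 = 26 and Qs = 2·62 - 21 = 103.
Quantity traded falls to 26. At Q = 26 the demand price is (336 - 26)/5 = 62 and the supply price is (21 + 26)/2 = 23.5.
Deadweight loss = ½ · (62 - 23.5) · (81 - 26) = ½ · 38.5 · 55 = 1058.75.

1058.75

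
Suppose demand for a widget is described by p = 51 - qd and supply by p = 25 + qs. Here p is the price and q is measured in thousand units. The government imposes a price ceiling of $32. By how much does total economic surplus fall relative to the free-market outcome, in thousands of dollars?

36

Rearranging demand gives qd = 51 - p; rearranging supply gives qs = p - 25. Equilibrium: 51 - p = p - 25, so 76 = 2p and p* = 38, q* = 13.
Since 32 < 38, the ceiling is binding.
At p = 32: qd = 51 - 32 = 19 and qs = 32 - 25 = 7.
Quantity traded falls to 7. At q = 7 the demand price is 51 - 7 = 44 and the supply price is 25 + 7 = 32.
Deadweight loss = ½ · (44 - 32) · (13 - 7) = ½ · 12 · 6 = 36.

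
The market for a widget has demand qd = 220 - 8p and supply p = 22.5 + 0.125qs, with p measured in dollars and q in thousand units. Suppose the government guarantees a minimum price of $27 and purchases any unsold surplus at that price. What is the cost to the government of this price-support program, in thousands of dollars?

864

Rearranging supply gives qs = 8p - 180. In a free market, 220 - 8p = 8p - 180 gives the equilibrium p* = 25, q* = 20.
Since 27 > 25, the floor is binding.
At p = 27: qd = 220 - 8·27 = 4 and qs = 8·27 - 180 = 36.
Surplus = qs - qd = 32.
Government expenditure = surplus × support price = 32 × 27 = 864.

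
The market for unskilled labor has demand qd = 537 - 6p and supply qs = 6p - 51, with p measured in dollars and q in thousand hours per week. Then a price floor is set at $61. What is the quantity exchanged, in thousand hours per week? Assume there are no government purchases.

Without the control the market clears where 537 - 6p = 6p - 51, i.e. p* = 49 and q* = 243.
The floor of 61 is above the equilibrium price 49, so it binds.
At p = 61: qd = 537 - 6·61 = 171 and qs = 6·61 - 51 = 315.
The quantity actually transacted is the short side, demand: 171.

171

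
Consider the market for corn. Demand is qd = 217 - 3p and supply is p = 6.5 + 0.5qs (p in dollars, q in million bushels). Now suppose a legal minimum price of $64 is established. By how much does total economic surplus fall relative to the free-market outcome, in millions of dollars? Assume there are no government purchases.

1215

Rearranging supply gives qs = 2p - 13. Setting quantity demanded equal to quantity supplied, 217 - 3p = 2p - 13, gives p* = 46 and q* = 79.
The floor of 64 is above the equilibrium price 46, so it binds.
At p = 64: qd = 217 - 3·64 = 25 and qs = 2·64 - 13 = 115.
Quantity traded falls to 25. At q = 25 the demand price is (217 - 25)/3 = 64 and the supply price is (13 + 25)/2 = 19.
Deadweight loss = ½ · (64 - 19) · (79 - 25) = ½ · 45 · 54 = 1215.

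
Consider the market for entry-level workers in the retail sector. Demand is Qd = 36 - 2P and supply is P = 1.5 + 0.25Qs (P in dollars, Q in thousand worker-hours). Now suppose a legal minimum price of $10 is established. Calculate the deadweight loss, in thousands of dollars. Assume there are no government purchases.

13.5

Rearranging supply gives Qs = 4P - 6. Without the control the market clears where 36 - 2P = 4P - 6, i.e. P* = 7 and Q* = 22.
Since 10 > 7, the floor is binding.
At P = 10: Qd = 36 - 2·10 = 16 and Qs = 4·10 - 6 = 34.
Quantity traded falls to 16. At Q = 16 the demand price is (36 - 16)/2 = 10 and the supply price is (6 + 16)/4 = 5.5.
Deadweight loss = ½ · (10 - 5.5) · (22 - 16) = ½ · 4.5 · 6 = 13.5.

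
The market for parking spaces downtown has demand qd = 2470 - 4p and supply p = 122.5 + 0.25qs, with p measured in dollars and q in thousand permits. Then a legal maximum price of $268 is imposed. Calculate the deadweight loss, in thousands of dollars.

41616

Rearranging supply gives qs = 4p - 490. Setting quantity demanded equal to quantity supplied, 2470 - 4p = 4p - 490, gives p* = 370 and q* = 990.
The ceiling of 268 is below the equilibrium price 370, so it binds.
At p = 268: qd = 2470 - 4·268 = 1398 and qs = 4·268 - 490 = 582.
Quantity traded falls to 582. At q = 582 the demand price is (2470 - 582)/4 = 472 and the supply price is (490 + 582)/4 = 268.
Deadweight loss = ½ · (472 - 268) · (990 - 582) = ½ · 204 · 408 = 41616.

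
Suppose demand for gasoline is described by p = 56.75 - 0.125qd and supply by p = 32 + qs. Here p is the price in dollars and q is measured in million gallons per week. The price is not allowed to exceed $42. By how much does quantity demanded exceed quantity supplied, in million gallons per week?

108

Rearranging demand gives qd = 454 - 8p; rearranging supply gives qs = p - 32. Equilibrium: 454 - 8p = p - 32, so 486 = 9p and p* = 54, q* = 22.
Because the ceiling (42) lies below the market-clearing price, it is binding.
At p = 42: qd = 454 - 8·42 = 118 and qs = 42 - 32 = 10.
Shortage = qd - qs = 118 - 10 = 108.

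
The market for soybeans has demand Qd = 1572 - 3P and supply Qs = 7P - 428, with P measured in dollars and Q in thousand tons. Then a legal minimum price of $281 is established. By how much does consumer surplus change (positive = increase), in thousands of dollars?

Without the control the market clears where 1572 - 3P = 7P - 428, i.e. P* = 200 and Q* = 972.
Because the floor (281) lies above the market-clearing price, it is binding.
At P = 281: Qd = 1572 - 3·281 = 729 and Qs = 7·281 - 428 = 1539.
Consumer surplus without the control is ½ · (524 - 200) · 972 = 157464.
With the floor, consumers buy 729 units at 281, so CS = ½ · (524 - 281) · 729 = 88573.5.
Change in consumer surplus = 88573.5 - 157464 = -68890.5.

-68890.5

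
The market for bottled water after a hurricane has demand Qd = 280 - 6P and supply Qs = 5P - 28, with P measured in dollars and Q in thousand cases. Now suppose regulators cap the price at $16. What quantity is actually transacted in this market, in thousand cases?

52

Setting quantity demanded equal to quantity supplied, 280 - 6P = 5P - 28, gives P* = 28 and Q* = 112.
Since 16 < 28, the ceiling is binding.
At P = 16: Qd = 280 - 6·16 = 184 and Qs = 5·16 - 28 = 52.
The quantity actually transacted is the short side, supply: 52.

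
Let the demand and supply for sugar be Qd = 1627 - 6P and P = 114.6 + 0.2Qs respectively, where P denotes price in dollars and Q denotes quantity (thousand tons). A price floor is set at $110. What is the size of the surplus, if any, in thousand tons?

0

Rearranging supply gives Qs = 5P - 573. Setting quantity demanded equal to quantity supplied, 1627 - 6P = 5P - 573, gives P* = 200 and Q* = 427.
The floor of 110 is below the equilibrium price 200, so it is not binding; the market clears at P* = 200, Q* = 427.
Since the control does not bind, there is no surplus.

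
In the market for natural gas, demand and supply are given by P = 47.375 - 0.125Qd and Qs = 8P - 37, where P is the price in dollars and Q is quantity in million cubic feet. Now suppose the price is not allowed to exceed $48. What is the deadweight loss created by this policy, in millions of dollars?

Rearranging demand gives Qd = 379 - 8P. Without the control the market clears where 379 - 8P = 8P - 37, i.e. P* = 26 and Q* = 171.
The ceiling of 48 is above the equilibrium price 26, so it is not binding; the market clears at P* = 26, Q* = 171.
Since the control does not bind, no trades are prevented and deadweight loss is zero.

0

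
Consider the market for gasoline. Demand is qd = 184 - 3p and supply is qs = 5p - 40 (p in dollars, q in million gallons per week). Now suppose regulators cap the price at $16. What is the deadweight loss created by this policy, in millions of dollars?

960

In a free market, 184 - 3p = 5p - 40 gives the equilibrium p* = 28, q* = 100.
Because the ceiling (16) lies below the market-clearing price, it is binding.
At p = 16: qd = 184 - 3·16 = 136 and qs = 5·16 - 40 = 40.
Quantity traded falls to 40. At q = 40 the demand price is (184 - 40)/3 = 48 and the supply price is (40 + 40)/5 = 16.
Deadweight loss = ½ · (48 - 16) · (100 - 40) = ½ · 32 · 60 = 960.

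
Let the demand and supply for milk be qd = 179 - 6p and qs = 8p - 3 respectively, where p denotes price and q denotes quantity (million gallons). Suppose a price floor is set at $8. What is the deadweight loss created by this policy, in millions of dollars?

Without the control the market clears where 179 - 6p = 8p - 3, i.e. p* = 13 and q* = 101.
The floor of 8 is below the equilibrium price 13, so it is not binding; the market clears at p* = 13, q* = 101.
Since the control does not bind, no trades are prevented and deadweight loss is zero.

0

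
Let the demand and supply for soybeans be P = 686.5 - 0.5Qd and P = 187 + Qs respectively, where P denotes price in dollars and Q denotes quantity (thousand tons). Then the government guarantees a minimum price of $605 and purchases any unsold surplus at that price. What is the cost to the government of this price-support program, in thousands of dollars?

Rearranging demand gives Qd = 1373 - 2P; rearranging supply gives Qs = P - 187. Setting quantity demanded equal to quantity supplied, 1373 - 2P = P - 187, gives P* = 520 and Q* = 333.
Because the floor (605) lies above the market-clearing price, it is binding.
At P = 605: Qd = 1373 - 2·605 = 163 and Qs = 605 - 187 = 418.
Surplus = Qs - Qd = 255.
Government expenditure = surplus × support price = 255 × 605 = 154275.

154275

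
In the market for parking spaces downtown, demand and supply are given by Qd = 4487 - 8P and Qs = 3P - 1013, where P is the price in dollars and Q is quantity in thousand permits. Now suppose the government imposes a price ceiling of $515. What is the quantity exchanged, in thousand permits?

In a free market, 4487 - 8P = 3P - 1013 gives the equilibrium P* = 500, Q* = 487.
Since 515 is above P* = 500, the ceiling does not bind and the free-market outcome prevails.

487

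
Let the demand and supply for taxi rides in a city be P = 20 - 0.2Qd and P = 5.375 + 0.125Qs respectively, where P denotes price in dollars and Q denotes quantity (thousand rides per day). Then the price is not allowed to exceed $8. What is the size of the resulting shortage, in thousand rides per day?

39

Rearranging demand gives Qd = 100 - 5P; rearranging supply gives Qs = 8P - 43. Equilibrium: 100 - 5P = 8P - 43, so 143 = 13P and P* = 11, Q* = 45.
The ceiling of 8 is below the equilibrium price 11, so it binds.
At P = 8: Qd = 100 - 5·8 = 60 and Qs = 8·8 - 43 = 21.
Shortage = Qd - Qs = 60 - 21 = 39.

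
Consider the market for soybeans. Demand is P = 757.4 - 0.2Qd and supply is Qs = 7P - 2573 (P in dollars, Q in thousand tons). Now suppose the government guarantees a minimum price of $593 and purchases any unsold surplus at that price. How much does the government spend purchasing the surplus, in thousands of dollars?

448308

Rearranging demand gives Qd = 3787 - 5P. Setting quantity demanded equal to quantity supplied, 3787 - 5P = 7P - 2573, gives P* = 530 and Q* = 1137.
The floor of 593 is above the equilibrium price 530, so it binds.
At P = 593: Qd = 3787 - 5·593 = 822 and Qs = 7·593 - 2573 = 1578.
Surplus = Qs - Qd = 756.
Government expenditure = surplus × support price = 756 × 593 = 448308.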